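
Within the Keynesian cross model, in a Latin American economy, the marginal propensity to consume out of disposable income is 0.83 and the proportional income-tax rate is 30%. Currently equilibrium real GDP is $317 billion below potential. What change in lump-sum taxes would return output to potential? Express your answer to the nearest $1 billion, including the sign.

Spending multiplier = 1/(1 − c(1−t)) = 1/(1 − 0.83×0.7) = 1/0.419 ≈ 2.387.
Tax multiplier = −c·k = −0.83/0.419 ≈ −1.981. Need ΔY = +$317 billion, so ΔT = ΔY/(−c·k) = −(+$317 billion) × 0.419 / 0.83 ≈ −$160 billion.
The government should cut lump-sum taxes by $160 billion.

−$160 billion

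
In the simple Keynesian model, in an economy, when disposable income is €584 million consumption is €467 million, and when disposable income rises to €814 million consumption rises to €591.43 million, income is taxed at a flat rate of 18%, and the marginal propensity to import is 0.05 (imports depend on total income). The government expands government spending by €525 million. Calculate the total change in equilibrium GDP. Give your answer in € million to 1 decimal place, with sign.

+€865.8 million

MPC = ΔC/ΔYd = (591.43 − 467)/(814 − 584) = 124.43/230 = 0.541.
Expenditure multiplier = 1/(1 − c(1−t) + m) = 1/(1 − 0.541×0.82 + 0.05) = 1/0.60638 ≈ 1.649.
ΔY = k × ΔG = (+€525 million) / 0.60638 ≈ +€865.8 million.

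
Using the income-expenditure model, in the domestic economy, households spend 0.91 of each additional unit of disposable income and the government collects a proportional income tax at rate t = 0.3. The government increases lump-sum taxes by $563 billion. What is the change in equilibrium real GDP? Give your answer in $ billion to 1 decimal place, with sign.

−$1,411.4 billion

A lump-sum tax change of +$563 billion shifts disposable income by −$563 billion; first-round consumption changes by −c × ΔT = −0.91 × (+$563 billion) = −$512.33 billion.
Expenditure multiplier = 1/(1 − c(1−t)) = 1/(1 − 0.91×0.7) = 1/0.363 ≈ 2.755.
The tax multiplier is −c × k ≈ −2.507, so ΔY = k × (−c·ΔT) = (−$512.33 billion) / 0.363 ≈ −$1,411.4 billion.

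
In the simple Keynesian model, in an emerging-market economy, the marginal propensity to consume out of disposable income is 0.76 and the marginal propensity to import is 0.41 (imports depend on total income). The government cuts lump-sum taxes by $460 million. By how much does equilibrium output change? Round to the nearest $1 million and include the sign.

+$538 million

A lump-sum tax change of −$460 million shifts disposable income by +$460 million; first-round consumption changes by −c × ΔT = −0.76 × (−$460 million) = +$349.6 million.
Expenditure multiplier = 1/(1 − c + m) = 1/(1 − 0.76 + 0.41) = 1/0.65 ≈ 1.538.
The tax multiplier is −c × k ≈ −1.169, so ΔY = k × (−c·ΔT) = (+$349.6 million) / 0.65 ≈ +$538 million.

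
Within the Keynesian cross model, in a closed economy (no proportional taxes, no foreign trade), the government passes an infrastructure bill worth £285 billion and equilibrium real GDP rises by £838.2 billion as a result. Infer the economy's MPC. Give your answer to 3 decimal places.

Implied spending multiplier k = ΔY/ΔG = 838.2/285 ≈ 2.9411.
Since k = 1/(1 − MPC), MPC = 1 − 1/k = 1 − ΔG/ΔY = 1 − 285/838.2 ≈ 0.660.

0.660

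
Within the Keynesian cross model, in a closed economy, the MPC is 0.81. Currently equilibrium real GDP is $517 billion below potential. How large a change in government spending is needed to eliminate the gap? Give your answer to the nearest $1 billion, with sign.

+$98 billion

Spending multiplier = 1/(1 − MPC) = 1/(1 − 0.81) = 1/0.19 ≈ 5.263.
Need ΔY = +$517 billion, so ΔG = ΔY/k = (+$517 billion) × 0.19 ≈ +$98 billion.
The government should increase government spending by $98 billion.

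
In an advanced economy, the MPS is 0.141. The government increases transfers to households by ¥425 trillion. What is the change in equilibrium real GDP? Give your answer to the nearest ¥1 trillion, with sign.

MPC = 1 − MPS = 1 − 0.141 = 0.859.
The transfer change shifts disposable income by +¥425 trillion, so first-round consumption changes by c·ΔTR = 0.859 × (+¥425 trillion) = +¥365.075 trillion.
Expenditure multiplier = 1/(1 − MPC) = 1/(1 − 0.859) = 1/0.141 ≈ 7.092.
The transfer multiplier is c × k ≈ 6.092, so ΔY = k × (c·ΔTR) = (+¥365.075 trillion) / 0.141 ≈ +¥2,589 trillion.

+¥2,589 trillion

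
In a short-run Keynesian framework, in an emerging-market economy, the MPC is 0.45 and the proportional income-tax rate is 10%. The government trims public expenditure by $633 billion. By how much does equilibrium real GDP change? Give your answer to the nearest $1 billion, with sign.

−$1,064 billion

Spending multiplier = 1/(1 − c(1−t)) = 1/(1 − 0.45×0.9) = 1/0.595 ≈ 1.681.
ΔY = k × ΔG = (−$633 billion) / 0.595 ≈ −$1,064 billion.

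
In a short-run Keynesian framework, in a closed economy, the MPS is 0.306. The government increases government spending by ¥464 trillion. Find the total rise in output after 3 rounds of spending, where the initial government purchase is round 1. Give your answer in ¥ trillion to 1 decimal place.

¥1,009.5 trillion

MPC = 1 − MPS = 1 − 0.306 = 0.694.
Round 1 adds ΔG = ¥464 trillion; each later round is MPC = 0.694 times the previous.
After 3 rounds: 464 + 322.016 + 223.479104 = ΔG·(1 − c^3)/(1 − c) = 464 × (1 − 0.334255384)/0.306 ≈ ¥1,009.5 trillion.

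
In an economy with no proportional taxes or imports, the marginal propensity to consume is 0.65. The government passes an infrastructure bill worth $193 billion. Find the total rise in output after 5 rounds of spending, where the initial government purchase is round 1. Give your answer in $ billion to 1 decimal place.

Round 1 adds ΔG = $193 billion; each later round is MPC = 0.65 times the previous.
After 5 rounds: 193 + 125.45 + 81.5425 + 53.002625 + 34.45170625 = ΔG·(1 − c^5)/(1 − c) = 193 × (1 − 0.1160290625)/0.35 ≈ $487.4 billion.

$487.4 billion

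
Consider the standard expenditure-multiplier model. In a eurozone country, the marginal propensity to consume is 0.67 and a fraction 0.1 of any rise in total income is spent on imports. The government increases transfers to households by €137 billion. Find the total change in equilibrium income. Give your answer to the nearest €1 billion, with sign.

+€213 billion

The transfer change shifts disposable income by +€137 billion, so first-round consumption changes by c·ΔTR = 0.67 × (+€137 billion) = +€91.79 billion.
Expenditure multiplier = 1/(1 − c + m) = 1/(1 − 0.67 + 0.1) = 1/0.43 ≈ 2.326.
The transfer multiplier is c × k ≈ 1.558, so ΔY = k × (c·ΔTR) = (+€91.79 billion) / 0.43 ≈ +€213 billion.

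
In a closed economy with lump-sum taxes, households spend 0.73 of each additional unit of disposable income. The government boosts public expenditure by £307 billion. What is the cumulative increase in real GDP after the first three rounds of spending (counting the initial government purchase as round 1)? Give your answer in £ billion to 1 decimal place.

£694.7 billion

Round 1 adds ΔG = £307 billion; each later round is MPC = 0.73 times the previous.
After 3 rounds: 307 + 224.11 + 163.6003 = ΔG·(1 − c^3)/(1 − c) = 307 × (1 − 0.389017)/0.27 ≈ £694.7 billion.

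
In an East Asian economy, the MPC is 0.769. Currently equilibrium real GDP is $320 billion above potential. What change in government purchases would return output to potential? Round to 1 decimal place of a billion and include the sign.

Spending multiplier = 1/(1 − MPC) = 1/(1 − 0.769) = 1/0.231 ≈ 4.329.
Need ΔY = −$320 billion, so ΔG = ΔY/k = (−$320 billion) × 0.231 ≈ −$73.9 billion.
The government should cut government purchases by $73.9 billion.

−$73.9 billion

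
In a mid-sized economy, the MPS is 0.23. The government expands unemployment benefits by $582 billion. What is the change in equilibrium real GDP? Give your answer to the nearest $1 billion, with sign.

MPC = 1 − MPS = 1 − 0.23 = 0.77.
The transfer change shifts disposable income by +$582 billion, so first-round consumption changes by c·ΔTR = 0.77 × (+$582 billion) = +$448.14 billion.
Expenditure multiplier = 1/(1 − MPC) = 1/(1 − 0.77) = 1/0.23 ≈ 4.348.
The transfer multiplier is c × k ≈ 3.348, so ΔY = k × (c·ΔTR) = (+$448.14 billion) / 0.23 ≈ +$1,948 billion.

+$1,948 billion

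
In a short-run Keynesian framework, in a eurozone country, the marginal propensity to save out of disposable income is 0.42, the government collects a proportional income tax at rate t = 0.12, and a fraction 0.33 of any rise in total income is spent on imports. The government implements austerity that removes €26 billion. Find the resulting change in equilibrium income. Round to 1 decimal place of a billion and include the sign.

MPC = 1 − MPS = 1 − 0.42 = 0.58.
Expenditure multiplier = 1/(1 − c(1−t) + m) = 1/(1 − 0.58×0.88 + 0.33) = 1/0.8196 ≈ 1.22.
ΔY = k × ΔG = (−€26 billion) / 0.8196 ≈ −€31.7 billion.

−€31.7 billion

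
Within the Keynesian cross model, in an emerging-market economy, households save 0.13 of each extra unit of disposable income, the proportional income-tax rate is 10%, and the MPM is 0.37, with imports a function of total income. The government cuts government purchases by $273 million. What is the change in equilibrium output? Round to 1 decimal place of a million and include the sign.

MPC = 1 − MPS = 1 − 0.13 = 0.87.
Spending multiplier = 1/(1 − c(1−t) + m) = 1/(1 − 0.87×0.9 + 0.37) = 1/0.587 ≈ 1.704.
ΔY = k × ΔG = (−$273 million) / 0.587 ≈ −$465.1 million.

−$465.1 million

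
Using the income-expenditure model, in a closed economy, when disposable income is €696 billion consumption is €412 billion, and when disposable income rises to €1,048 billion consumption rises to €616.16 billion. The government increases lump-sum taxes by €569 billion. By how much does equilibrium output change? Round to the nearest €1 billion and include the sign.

MPC = ΔC/ΔYd = (616.16 − 412)/(1,048 − 696) = 204.16/352 = 0.58.
A lump-sum tax change of +€569 billion shifts disposable income by −€569 billion; first-round consumption changes by −c × ΔT = −0.58 × (+€569 billion) = −€330.02 billion.
Expenditure multiplier = 1/(1 − MPC) = 1/(1 − 0.58) = 1/0.42 ≈ 2.381.
The tax multiplier is −c × k ≈ −1.381, so ΔY = k × (−c·ΔT) = (−€330.02 billion) / 0.42 ≈ −€786 billion.

−€786 billion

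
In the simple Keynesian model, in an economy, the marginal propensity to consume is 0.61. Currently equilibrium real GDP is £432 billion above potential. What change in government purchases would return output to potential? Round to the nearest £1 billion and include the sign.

−£168 billion

Spending multiplier = 1/(1 − MPC) = 1/(1 − 0.61) = 1/0.39 ≈ 2.564.
Need ΔY = −£432 billion, so ΔG = ΔY/k = (−£432 billion) × 0.39 ≈ −£168 billion.
The government should cut government purchases by £168 billion.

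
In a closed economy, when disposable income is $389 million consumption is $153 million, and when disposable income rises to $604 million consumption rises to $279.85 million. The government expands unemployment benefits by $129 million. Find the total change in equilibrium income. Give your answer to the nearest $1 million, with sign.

MPC = ΔC/ΔYd = (279.85 − 153)/(604 − 389) = 126.85/215 = 0.59.
The transfer change shifts disposable income by +$129 million, so first-round consumption changes by c·ΔTR = 0.59 × (+$129 million) = +$76.11 million.
Expenditure multiplier = 1/(1 − MPC) = 1/(1 − 0.59) = 1/0.41 ≈ 2.439.
The transfer multiplier is c × k ≈ 1.439, so ΔY = k × (c·ΔTR) = (+$76.11 million) / 0.41 ≈ +$186 million.

+$186 million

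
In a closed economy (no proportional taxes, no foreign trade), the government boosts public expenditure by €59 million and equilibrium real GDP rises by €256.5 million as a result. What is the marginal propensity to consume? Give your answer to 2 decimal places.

Implied spending multiplier k = ΔY/ΔG = 256.5/59 ≈ 4.3475.
Since k = 1/(1 − MPC), MPC = 1 − 1/k = 1 − ΔG/ΔY = 1 − 59/256.5 ≈ 0.77.

0.77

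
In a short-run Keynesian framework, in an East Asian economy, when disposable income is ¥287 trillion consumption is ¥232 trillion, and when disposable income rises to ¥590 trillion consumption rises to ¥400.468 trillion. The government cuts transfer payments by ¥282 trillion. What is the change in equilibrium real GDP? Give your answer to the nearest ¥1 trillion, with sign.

−¥353 trillion

MPC = ΔC/ΔYd = (400.468 − 232)/(590 − 287) = 168.468/303 = 0.556.
The transfer change shifts disposable income by −¥282 trillion, so first-round consumption changes by c·ΔTR = 0.556 × (−¥282 trillion) = −¥156.792 trillion.
Expenditure multiplier = 1/(1 − MPC) = 1/(1 − 0.556) = 1/0.444 ≈ 2.252.
The transfer multiplier is c × k ≈ 1.252, so ΔY = k × (c·ΔTR) = (−¥156.792 trillion) / 0.444 ≈ −¥353 trillion.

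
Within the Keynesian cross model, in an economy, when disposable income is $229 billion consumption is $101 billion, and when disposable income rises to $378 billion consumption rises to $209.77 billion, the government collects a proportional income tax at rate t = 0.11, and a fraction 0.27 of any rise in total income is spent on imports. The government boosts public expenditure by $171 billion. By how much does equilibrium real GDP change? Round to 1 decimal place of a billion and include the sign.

+$275.7 billion

MPC = ΔC/ΔYd = (209.77 − 101)/(378 − 229) = 108.77/149 = 0.73.
Expenditure multiplier = 1/(1 − c(1−t) + m) = 1/(1 − 0.73×0.89 + 0.27) = 1/0.6203 ≈ 1.612.
ΔY = k × ΔG = (+$171 billion) / 0.6203 ≈ +$275.7 billion.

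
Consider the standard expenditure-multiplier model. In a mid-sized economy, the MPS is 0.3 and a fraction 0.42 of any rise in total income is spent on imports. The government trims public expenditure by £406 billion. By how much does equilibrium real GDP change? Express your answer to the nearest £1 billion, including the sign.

MPC = 1 − MPS = 1 − 0.3 = 0.7.
Spending multiplier = 1/(1 − c + m) = 1/(1 − 0.7 + 0.42) = 1/0.72 ≈ 1.389.
ΔY = k × ΔG = (−£406 billion) / 0.72 ≈ −£564 billion.

−£564 billion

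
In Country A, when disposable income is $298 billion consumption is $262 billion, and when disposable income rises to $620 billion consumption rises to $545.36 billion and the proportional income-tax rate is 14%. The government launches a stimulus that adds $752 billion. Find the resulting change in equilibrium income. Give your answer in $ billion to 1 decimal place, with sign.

MPC = ΔC/ΔYd = (545.36 − 262)/(620 − 298) = 283.36/322 = 0.88.
Expenditure multiplier = 1/(1 − c(1−t)) = 1/(1 − 0.88×0.86) = 1/0.2432 ≈ 4.112.
ΔY = k × ΔG = (+$752 billion) / 0.2432 ≈ +$3,092.1 billion.

+$3,092.1 billion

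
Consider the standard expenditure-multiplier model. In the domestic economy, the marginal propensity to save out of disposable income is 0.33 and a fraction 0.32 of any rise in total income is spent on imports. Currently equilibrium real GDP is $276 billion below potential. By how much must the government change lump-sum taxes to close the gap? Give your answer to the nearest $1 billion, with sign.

MPC = 1 − MPS = 1 − 0.33 = 0.67.
Spending multiplier = 1/(1 − c + m) = 1/(1 − 0.67 + 0.32) = 1/0.65 ≈ 1.538.
Tax multiplier = −c·k = −0.67/0.65 ≈ −1.031. Need ΔY = +$276 billion, so ΔT = ΔY/(−c·k) = −(+$276 billion) × 0.65 / 0.67 ≈ −$268 billion.
The government should cut lump-sum taxes by $268 billion.

−$268 billion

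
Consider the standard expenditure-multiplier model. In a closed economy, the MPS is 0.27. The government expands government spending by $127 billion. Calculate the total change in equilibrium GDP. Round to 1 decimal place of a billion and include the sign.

MPC = 1 − MPS = 1 − 0.27 = 0.73.
Government-spending multiplier = 1/(1 − MPC) = 1/(1 − 0.73) = 1/0.27 ≈ 3.704.
ΔY = k × ΔG = (+$127 billion) / 0.27 ≈ +$470.4 billion.

+$470.4 billion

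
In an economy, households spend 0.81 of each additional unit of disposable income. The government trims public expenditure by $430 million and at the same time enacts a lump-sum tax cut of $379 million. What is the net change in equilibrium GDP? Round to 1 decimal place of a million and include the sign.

Expenditure multiplier = 1/(1 − MPC) = 1/(1 − 0.81) = 1/0.19 ≈ 5.263.
ΔG contributes k·ΔG = (−$430 million) / 0.19 ≈ −$2,263.2 million.
ΔT of −$379 million changes first-round spending by −c·ΔT = +$306.99 million, contributing k·(−c·ΔT) = (+$306.99 million) / 0.19 ≈ +$1,615.7 million.
Net ΔY = k(ΔG − c·ΔT) = (−$123.01 million) / 0.19 ≈ −$647.4 million.

−$647.4 million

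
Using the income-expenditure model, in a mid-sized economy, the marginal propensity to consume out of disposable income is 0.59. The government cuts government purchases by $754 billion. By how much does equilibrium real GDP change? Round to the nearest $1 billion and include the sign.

Government-spending multiplier = 1/(1 − MPC) = 1/(1 − 0.59) = 1/0.41 ≈ 2.439.
ΔY = k × ΔG = (−$754 billion) / 0.41 ≈ −$1,839 billion.

−$1,839 billion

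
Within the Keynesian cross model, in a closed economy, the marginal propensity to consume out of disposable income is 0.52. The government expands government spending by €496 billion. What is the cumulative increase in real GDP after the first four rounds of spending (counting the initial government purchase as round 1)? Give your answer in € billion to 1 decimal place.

€957.8 billion

Round 1 adds ΔG = €496 billion; each later round is MPC = 0.52 times the previous.
After 4 rounds: 496 + 257.92 + 134.1184 + 69.741568 = ΔG·(1 − c^4)/(1 − c) = 496 × (1 − 0.07311616)/0.48 ≈ €957.8 billion.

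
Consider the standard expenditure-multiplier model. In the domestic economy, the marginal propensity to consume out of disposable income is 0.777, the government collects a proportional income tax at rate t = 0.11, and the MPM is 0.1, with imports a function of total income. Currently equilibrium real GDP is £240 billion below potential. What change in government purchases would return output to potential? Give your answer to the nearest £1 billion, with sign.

Spending multiplier = 1/(1 − c(1−t) + m) = 1/(1 − 0.777×0.89 + 0.1) = 1/0.40847 ≈ 2.448.
Need ΔY = +£240 billion, so ΔG = ΔY/k = (+£240 billion) × 0.40847 ≈ +£98 billion.
The government should increase government purchases by £98 billion.

+£98 billion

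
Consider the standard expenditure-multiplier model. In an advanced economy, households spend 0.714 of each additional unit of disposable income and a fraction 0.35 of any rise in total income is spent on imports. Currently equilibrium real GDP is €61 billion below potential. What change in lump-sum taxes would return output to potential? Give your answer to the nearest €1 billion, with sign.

−€54 billion

Spending multiplier = 1/(1 − c + m) = 1/(1 − 0.714 + 0.35) = 1/0.636 ≈ 1.572.
Tax multiplier = −c·k = −0.714/0.636 ≈ −1.123. Need ΔY = +€61 billion, so ΔT = ΔY/(−c·k) = −(+€61 billion) × 0.636 / 0.714 ≈ −€54 billion.
The government should cut lump-sum taxes by €54 billion.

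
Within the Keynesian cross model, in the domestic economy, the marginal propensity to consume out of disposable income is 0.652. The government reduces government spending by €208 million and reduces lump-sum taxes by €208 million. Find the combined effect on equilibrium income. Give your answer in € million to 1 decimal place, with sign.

−€208.0 million

Expenditure multiplier = 1/(1 − MPC) = 1/(1 − 0.652) = 1/0.348 ≈ 2.874.
ΔG contributes k·ΔG = (−€208 million) / 0.348 ≈ −€597.7 million.
ΔT of −€208 million changes first-round spending by −c·ΔT = +€135.616 million, contributing k·(−c·ΔT) = (+€135.616 million) / 0.348 ≈ +€389.7 million.
With ΔG = ΔT and no other leakages, the balanced-budget multiplier is 1, so ΔY = ΔG = −€208 million.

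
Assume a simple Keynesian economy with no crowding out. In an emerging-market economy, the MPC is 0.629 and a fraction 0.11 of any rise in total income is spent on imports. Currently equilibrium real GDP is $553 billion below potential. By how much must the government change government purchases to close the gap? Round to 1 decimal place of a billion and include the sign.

+$266.0 billion

Spending multiplier = 1/(1 − c + m) = 1/(1 − 0.629 + 0.11) = 1/0.481 ≈ 2.079.
Need ΔY = +$553 billion, so ΔG = ΔY/k = (+$553 billion) × 0.481 ≈ +$266 billion.
The government should increase government purchases by $266 billion.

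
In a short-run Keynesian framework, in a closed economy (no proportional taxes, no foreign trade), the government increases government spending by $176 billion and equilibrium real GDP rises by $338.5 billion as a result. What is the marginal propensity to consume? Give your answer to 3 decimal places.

0.480

Implied spending multiplier k = ΔY/ΔG = 338.5/176 ≈ 1.9233.
Since k = 1/(1 − MPC), MPC = 1 − 1/k = 1 − ΔG/ΔY = 1 − 176/338.5 ≈ 0.480.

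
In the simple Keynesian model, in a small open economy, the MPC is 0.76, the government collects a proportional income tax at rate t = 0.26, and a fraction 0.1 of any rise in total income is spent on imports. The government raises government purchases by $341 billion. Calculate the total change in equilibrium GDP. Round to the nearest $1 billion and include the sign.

+$634 billion

Expenditure multiplier = 1/(1 − c(1−t) + m) = 1/(1 − 0.76×0.74 + 0.1) = 1/0.5376 ≈ 1.86.
ΔY = k × ΔG = (+$341 billion) / 0.5376 ≈ +$634 billion.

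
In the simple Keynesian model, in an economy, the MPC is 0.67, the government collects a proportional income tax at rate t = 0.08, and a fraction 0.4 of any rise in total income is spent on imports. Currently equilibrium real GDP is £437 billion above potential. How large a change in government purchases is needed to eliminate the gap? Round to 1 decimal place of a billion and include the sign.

−£342.4 billion

Spending multiplier = 1/(1 − c(1−t) + m) = 1/(1 − 0.67×0.92 + 0.4) = 1/0.7836 ≈ 1.276.
Need ΔY = −£437 billion, so ΔG = ΔY/k = (−£437 billion) × 0.7836 ≈ −£342.4 billion.
The government should cut government purchases by £342.4 billion.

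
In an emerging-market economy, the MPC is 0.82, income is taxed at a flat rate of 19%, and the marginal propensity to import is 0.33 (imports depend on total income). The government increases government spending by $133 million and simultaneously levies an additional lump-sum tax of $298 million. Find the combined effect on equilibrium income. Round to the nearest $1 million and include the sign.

−$167 million

Expenditure multiplier = 1/(1 − c(1−t) + m) = 1/(1 − 0.82×0.81 + 0.33) = 1/0.6658 ≈ 1.502.
ΔG contributes k·ΔG = (+$133 million) / 0.6658 ≈ +$199.8 million.
ΔT of +$298 million changes first-round spending by −c·ΔT = −$244.36 million, contributing k·(−c·ΔT) = (−$244.36 million) / 0.6658 ≈ −$367 million.
Net ΔY = k(ΔG − c·ΔT) = (−$111.36 million) / 0.6658 ≈ −$167 million.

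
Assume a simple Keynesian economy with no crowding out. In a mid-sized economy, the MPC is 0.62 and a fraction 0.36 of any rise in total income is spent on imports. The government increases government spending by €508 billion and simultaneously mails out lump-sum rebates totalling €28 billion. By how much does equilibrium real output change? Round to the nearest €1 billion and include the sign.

Expenditure multiplier = 1/(1 − c + m) = 1/(1 − 0.62 + 0.36) = 1/0.74 ≈ 1.351.
ΔG contributes k·ΔG = (+€508 billion) / 0.74 ≈ +€686.5 billion.
ΔT of −€28 billion changes first-round spending by −c·ΔT = +€17.36 billion, contributing k·(−c·ΔT) = (+€17.36 billion) / 0.74 ≈ +€23.5 billion.
Net ΔY = k(ΔG − c·ΔT) = (+€525.36 billion) / 0.74 ≈ +€710 billion.

+€710 billion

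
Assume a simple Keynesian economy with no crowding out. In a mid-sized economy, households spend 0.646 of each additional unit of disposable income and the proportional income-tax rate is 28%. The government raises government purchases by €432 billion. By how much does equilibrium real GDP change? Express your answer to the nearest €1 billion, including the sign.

+€808 billion

Government-spending multiplier = 1/(1 − c(1−t)) = 1/(1 − 0.646×0.72) = 1/0.53488 ≈ 1.87.
ΔY = k × ΔG = (+€432 billion) / 0.53488 ≈ +€808 billion.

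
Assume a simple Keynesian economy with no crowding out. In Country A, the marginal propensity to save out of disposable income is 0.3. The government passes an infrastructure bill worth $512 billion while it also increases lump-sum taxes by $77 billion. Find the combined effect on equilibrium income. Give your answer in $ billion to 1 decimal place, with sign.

+$1,527.0 billion

MPC = 1 − MPS = 1 − 0.3 = 0.7.
Expenditure multiplier = 1/(1 − MPC) = 1/(1 − 0.7) = 1/0.3 ≈ 3.333.
ΔG contributes k·ΔG = (+$512 billion) / 0.3 ≈ +$1,706.7 billion.
ΔT of +$77 billion changes first-round spending by −c·ΔT = −$53.9 billion, contributing k·(−c·ΔT) = (−$53.9 billion) / 0.3 ≈ −$179.7 billion.
Net ΔY = k(ΔG − c·ΔT) = (+$458.1 billion) / 0.3 = +$1,527 billion.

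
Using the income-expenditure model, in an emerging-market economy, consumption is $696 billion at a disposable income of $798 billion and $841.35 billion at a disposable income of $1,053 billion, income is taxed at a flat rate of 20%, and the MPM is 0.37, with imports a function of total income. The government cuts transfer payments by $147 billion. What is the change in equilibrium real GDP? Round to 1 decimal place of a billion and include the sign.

MPC = ΔC/ΔYd = (841.35 − 696)/(1,053 − 798) = 145.35/255 = 0.57.
The transfer change shifts disposable income by −$147 billion, so first-round consumption changes by c·ΔTR = 0.57 × (−$147 billion) = −$83.79 billion.
Expenditure multiplier = 1/(1 − c(1−t) + m) = 1/(1 − 0.57×0.8 + 0.37) = 1/0.914 ≈ 1.094.
The transfer multiplier is c × k ≈ 0.624, so ΔY = k × (c·ΔTR) = (−$83.79 billion) / 0.914 ≈ −$91.7 billion.

−$91.7 billion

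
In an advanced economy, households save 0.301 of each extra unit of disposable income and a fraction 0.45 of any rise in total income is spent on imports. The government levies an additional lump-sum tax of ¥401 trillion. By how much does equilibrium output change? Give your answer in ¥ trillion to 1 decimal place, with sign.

−¥373.2 trillion

MPC = 1 − MPS = 1 − 0.301 = 0.699.
A lump-sum tax change of +¥401 trillion shifts disposable income by −¥401 trillion; first-round consumption changes by −c × ΔT = −0.699 × (+¥401 trillion) = −¥280.299 trillion.
Expenditure multiplier = 1/(1 − c + m) = 1/(1 − 0.699 + 0.45) = 1/0.751 ≈ 1.332.
The tax multiplier is −c × k ≈ −0.931, so ΔY = k × (−c·ΔT) = (−¥280.299 trillion) / 0.751 ≈ −¥373.2 trillion.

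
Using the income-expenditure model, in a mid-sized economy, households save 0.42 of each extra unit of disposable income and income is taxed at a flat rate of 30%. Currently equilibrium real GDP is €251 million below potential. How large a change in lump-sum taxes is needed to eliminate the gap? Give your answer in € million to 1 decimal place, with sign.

−€257.1 million

MPC = 1 − MPS = 1 − 0.42 = 0.58.
Spending multiplier = 1/(1 − c(1−t)) = 1/(1 − 0.58×0.7) = 1/0.594 ≈ 1.684.
Tax multiplier = −c·k = −0.58/0.594 ≈ −0.976. Need ΔY = +€251 million, so ΔT = ΔY/(−c·k) = −(+€251 million) × 0.594 / 0.58 ≈ −€257.1 million.
The government should cut lump-sum taxes by €257.1 million.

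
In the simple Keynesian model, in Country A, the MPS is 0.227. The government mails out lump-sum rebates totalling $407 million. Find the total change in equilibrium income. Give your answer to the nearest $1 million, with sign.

MPC = 1 − MPS = 1 − 0.227 = 0.773.
A lump-sum tax change of −$407 million shifts disposable income by +$407 million; first-round consumption changes by −c × ΔT = −0.773 × (−$407 million) = +$314.611 million.
Expenditure multiplier = 1/(1 − MPC) = 1/(1 − 0.773) = 1/0.227 ≈ 4.405.
The tax multiplier is −c × k ≈ −3.405, so ΔY = k × (−c·ΔT) = (+$314.611 million) / 0.227 ≈ +$1,386 million.

+$1,386 million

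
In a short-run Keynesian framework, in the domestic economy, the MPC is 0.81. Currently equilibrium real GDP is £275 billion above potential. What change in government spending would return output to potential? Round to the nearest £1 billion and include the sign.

Spending multiplier = 1/(1 − MPC) = 1/(1 − 0.81) = 1/0.19 ≈ 5.263.
Need ΔY = −£275 billion, so ΔG = ΔY/k = (−£275 billion) × 0.19 ≈ −£52 billion.
The government should cut government spending by £52 billion.

−£52 billion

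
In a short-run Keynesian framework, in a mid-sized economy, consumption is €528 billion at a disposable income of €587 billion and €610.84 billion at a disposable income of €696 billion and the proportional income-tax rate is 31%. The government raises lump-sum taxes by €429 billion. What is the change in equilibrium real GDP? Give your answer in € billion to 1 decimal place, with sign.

−€685.5 billion

MPC = ΔC/ΔYd = (610.84 − 528)/(696 − 587) = 82.84/109 = 0.76.
A lump-sum tax change of +€429 billion shifts disposable income by −€429 billion; first-round consumption changes by −c × ΔT = −0.76 × (+€429 billion) = −€326.04 billion.
Expenditure multiplier = 1/(1 − c(1−t)) = 1/(1 − 0.76×0.69) = 1/0.4756 ≈ 2.103.
The tax multiplier is −c × k ≈ −1.598, so ΔY = k × (−c·ΔT) = (−€326.04 billion) / 0.4756 ≈ −€685.5 billion.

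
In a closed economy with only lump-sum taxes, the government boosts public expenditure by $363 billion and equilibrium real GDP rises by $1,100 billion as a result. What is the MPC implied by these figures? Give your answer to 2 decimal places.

0.67

Implied spending multiplier k = ΔY/ΔG = 1,100/363 ≈ 3.0303.
Since k = 1/(1 − MPC), MPC = 1 − 1/k = 1 − ΔG/ΔY = 1 − 363/1,100 = 0.67.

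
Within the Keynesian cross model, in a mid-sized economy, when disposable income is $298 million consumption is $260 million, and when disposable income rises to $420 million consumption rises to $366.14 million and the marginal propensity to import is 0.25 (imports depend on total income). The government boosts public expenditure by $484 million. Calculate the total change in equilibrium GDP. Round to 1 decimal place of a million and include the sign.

MPC = ΔC/ΔYd = (366.14 − 260)/(420 − 298) = 106.14/122 = 0.87.
Spending multiplier = 1/(1 − c + m) = 1/(1 − 0.87 + 0.25) = 1/0.38 ≈ 2.632.
ΔY = k × ΔG = (+$484 million) / 0.38 ≈ +$1,273.7 million.

+$1,273.7 million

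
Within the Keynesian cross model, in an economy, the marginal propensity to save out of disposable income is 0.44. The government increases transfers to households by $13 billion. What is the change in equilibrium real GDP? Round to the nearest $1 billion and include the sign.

+$17 billion

MPC = 1 − MPS = 1 − 0.44 = 0.56.
The transfer change shifts disposable income by +$13 billion, so first-round consumption changes by c·ΔTR = 0.56 × (+$13 billion) = +$7.28 billion.
Expenditure multiplier = 1/(1 − MPC) = 1/(1 − 0.56) = 1/0.44 ≈ 2.273.
The transfer multiplier is c × k ≈ 1.273, so ΔY = k × (c·ΔTR) = (+$7.28 billion) / 0.44 ≈ +$17 billion.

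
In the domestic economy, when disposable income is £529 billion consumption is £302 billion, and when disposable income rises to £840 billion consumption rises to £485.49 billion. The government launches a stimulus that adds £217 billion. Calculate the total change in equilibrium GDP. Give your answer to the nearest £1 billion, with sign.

MPC = ΔC/ΔYd = (485.49 − 302)/(840 − 529) = 183.49/311 = 0.59.
Spending multiplier = 1/(1 − MPC) = 1/(1 − 0.59) = 1/0.41 ≈ 2.439.
ΔY = k × ΔG = (+£217 billion) / 0.41 ≈ +£529 billion.

+£529 billion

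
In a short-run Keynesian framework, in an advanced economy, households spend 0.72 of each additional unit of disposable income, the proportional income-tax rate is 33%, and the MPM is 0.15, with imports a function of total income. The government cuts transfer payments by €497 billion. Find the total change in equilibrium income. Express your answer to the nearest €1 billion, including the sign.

−€536 billion

The transfer change shifts disposable income by −€497 billion, so first-round consumption changes by c·ΔTR = 0.72 × (−€497 billion) = −€357.84 billion.
Expenditure multiplier = 1/(1 − c(1−t) + m) = 1/(1 − 0.72×0.67 + 0.15) = 1/0.6676 ≈ 1.498.
The transfer multiplier is c × k ≈ 1.078, so ΔY = k × (c·ΔTR) = (−€357.84 billion) / 0.6676 ≈ −€536 billion.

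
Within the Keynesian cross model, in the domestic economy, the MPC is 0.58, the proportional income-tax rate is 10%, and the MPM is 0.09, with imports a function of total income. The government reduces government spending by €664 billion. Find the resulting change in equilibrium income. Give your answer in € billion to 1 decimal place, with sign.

−€1,169.0 billion

Expenditure multiplier = 1/(1 − c(1−t) + m) = 1/(1 − 0.58×0.9 + 0.09) = 1/0.568 ≈ 1.761.
ΔY = k × ΔG = (−€664 billion) / 0.568 ≈ −€1,169 billion.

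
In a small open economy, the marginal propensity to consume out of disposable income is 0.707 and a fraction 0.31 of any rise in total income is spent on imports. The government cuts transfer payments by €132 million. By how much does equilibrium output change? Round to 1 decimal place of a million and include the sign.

−€154.8 million

The transfer change shifts disposable income by −€132 million, so first-round consumption changes by c·ΔTR = 0.707 × (−€132 million) = −€93.324 million.
Expenditure multiplier = 1/(1 − c + m) = 1/(1 − 0.707 + 0.31) = 1/0.603 ≈ 1.658.
The transfer multiplier is c × k ≈ 1.172, so ΔY = k × (c·ΔTR) = (−€93.324 million) / 0.603 ≈ −€154.8 million.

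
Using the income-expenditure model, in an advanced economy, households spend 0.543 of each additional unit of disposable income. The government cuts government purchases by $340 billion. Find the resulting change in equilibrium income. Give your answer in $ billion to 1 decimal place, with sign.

Spending multiplier = 1/(1 − MPC) = 1/(1 − 0.543) = 1/0.457 ≈ 2.188.
ΔY = k × ΔG = (−$340 billion) / 0.457 ≈ −$744 billion.

−$744.0 billion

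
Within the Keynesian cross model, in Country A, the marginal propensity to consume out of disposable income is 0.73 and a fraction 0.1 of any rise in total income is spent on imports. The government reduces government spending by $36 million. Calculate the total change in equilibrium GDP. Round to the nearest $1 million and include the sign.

−$97 million

Government-spending multiplier = 1/(1 − c + m) = 1/(1 − 0.73 + 0.1) = 1/0.37 ≈ 2.703.
ΔY = k × ΔG = (−$36 million) / 0.37 ≈ −$97 million.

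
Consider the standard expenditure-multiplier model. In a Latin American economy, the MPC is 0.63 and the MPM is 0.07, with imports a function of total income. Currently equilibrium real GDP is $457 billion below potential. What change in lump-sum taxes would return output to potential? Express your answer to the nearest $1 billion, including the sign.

Spending multiplier = 1/(1 − c + m) = 1/(1 − 0.63 + 0.07) = 1/0.44 ≈ 2.273.
Tax multiplier = −c·k = −0.63/0.44 ≈ −1.432. Need ΔY = +$457 billion, so ΔT = ΔY/(−c·k) = −(+$457 billion) × 0.44 / 0.63 ≈ −$319 billion.
The government should cut lump-sum taxes by $319 billion.

−$319 billion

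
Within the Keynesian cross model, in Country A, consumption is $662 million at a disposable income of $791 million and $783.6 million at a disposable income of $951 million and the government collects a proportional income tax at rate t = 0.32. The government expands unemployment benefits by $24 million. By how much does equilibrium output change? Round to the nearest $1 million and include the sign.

+$38 million

MPC = ΔC/ΔYd = (783.6 − 662)/(951 − 791) = 121.6/160 = 0.76.
The transfer change shifts disposable income by +$24 million, so first-round consumption changes by c·ΔTR = 0.76 × (+$24 million) = +$18.24 million.
Expenditure multiplier = 1/(1 − c(1−t)) = 1/(1 − 0.76×0.68) = 1/0.4832 ≈ 2.07.
The transfer multiplier is c × k ≈ 1.573, so ΔY = k × (c·ΔTR) = (+$18.24 million) / 0.4832 ≈ +$38 million.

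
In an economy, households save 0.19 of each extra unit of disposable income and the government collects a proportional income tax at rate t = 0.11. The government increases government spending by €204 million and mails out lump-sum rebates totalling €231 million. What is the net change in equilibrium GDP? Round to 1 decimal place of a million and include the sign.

+€1,401.3 million

MPC = 1 − MPS = 1 − 0.19 = 0.81.
Expenditure multiplier = 1/(1 − c(1−t)) = 1/(1 − 0.81×0.89) = 1/0.2791 ≈ 3.583.
ΔG contributes k·ΔG = (+€204 million) / 0.2791 ≈ +€730.9 million.
ΔT of −€231 million changes first-round spending by −c·ΔT = +€187.11 million, contributing k·(−c·ΔT) = (+€187.11 million) / 0.2791 ≈ +€670.4 million.
Net ΔY = k(ΔG − c·ΔT) = (+€391.11 million) / 0.2791 ≈ +€1,401.3 million.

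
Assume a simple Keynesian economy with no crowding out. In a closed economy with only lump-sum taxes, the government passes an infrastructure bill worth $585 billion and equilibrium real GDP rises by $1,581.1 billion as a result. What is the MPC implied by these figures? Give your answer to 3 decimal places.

Implied spending multiplier k = ΔY/ΔG = 1,581.1/585 ≈ 2.7027.
Since k = 1/(1 − MPC), MPC = 1 − 1/k = 1 − ΔG/ΔY = 1 − 585/1,581.1 ≈ 0.630.

0.630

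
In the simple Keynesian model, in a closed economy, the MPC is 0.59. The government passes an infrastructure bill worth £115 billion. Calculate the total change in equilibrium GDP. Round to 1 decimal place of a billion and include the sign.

+£280.5 billion

Government-spending multiplier = 1/(1 − MPC) = 1/(1 − 0.59) = 1/0.41 ≈ 2.439.
ΔY = k × ΔG = (+£115 billion) / 0.41 ≈ +£280.5 billion.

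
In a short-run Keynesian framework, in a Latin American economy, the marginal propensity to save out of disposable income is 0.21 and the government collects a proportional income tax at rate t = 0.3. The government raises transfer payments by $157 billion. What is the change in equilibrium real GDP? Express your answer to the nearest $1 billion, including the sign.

+$277 billion

MPC = 1 − MPS = 1 − 0.21 = 0.79.
The transfer change shifts disposable income by +$157 billion, so first-round consumption changes by c·ΔTR = 0.79 × (+$157 billion) = +$124.03 billion.
Expenditure multiplier = 1/(1 − c(1−t)) = 1/(1 − 0.79×0.7) = 1/0.447 ≈ 2.237.
The transfer multiplier is c × k ≈ 1.767, so ΔY = k × (c·ΔTR) = (+$124.03 billion) / 0.447 ≈ +$277 billion.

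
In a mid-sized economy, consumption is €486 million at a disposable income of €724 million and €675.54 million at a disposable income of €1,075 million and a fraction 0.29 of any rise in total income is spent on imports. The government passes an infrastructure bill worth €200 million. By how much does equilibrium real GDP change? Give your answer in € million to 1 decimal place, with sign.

MPC = ΔC/ΔYd = (675.54 − 486)/(1,075 − 724) = 189.54/351 = 0.54.
Spending multiplier = 1/(1 − c + m) = 1/(1 − 0.54 + 0.29) = 1/0.75 ≈ 1.333.
ΔY = k × ΔG = (+€200 million) / 0.75 ≈ +€266.7 million.

+€266.7 million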